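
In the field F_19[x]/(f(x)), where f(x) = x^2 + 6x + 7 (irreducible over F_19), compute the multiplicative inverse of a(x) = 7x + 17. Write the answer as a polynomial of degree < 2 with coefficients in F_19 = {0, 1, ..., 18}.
a(x)^(-1) ≡ 17x + 1 (mod f(x))

Since f is irreducible over F_19, F_19[x]/(f) is a field and a(x) ≠ 0 has an inverse. Apply the extended Euclidean algorithm to f(x) and a(x) in F_19[x]: f(x) = (11x + 4)·a(x) + (15). The last nonzero remainder is the constant 15 = gcd(f, a) in F_19. Back-substituting through the division chain expresses 15 = s(x)·a(x) + t(x)·f(x) with s(x) ≡ 8x + 15 (mod f), so (8x + 15)·a(x) ≡ 15 (mod f). Multiplying by 15^(-1) ≡ 14 in F_19 gives a(x)^(-1) ≡ 14·(8x + 15) ≡ 17x + 1 (mod f). Check: (7x + 17)·(17x + 1) = 5x^2 + 11x + 17 ≡ 1 (mod x^2 + 6x + 7).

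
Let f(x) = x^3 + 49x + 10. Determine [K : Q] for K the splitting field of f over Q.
[K : Q] = 6

By the rational root test, any rational root of the monic integer polynomial f(x) = x^3 + 49x + 10 must be an integer dividing the constant term 10, i.e. one of ±{1, 2, 5, 10}. Evaluating: f(1) = 60, f(-1) = -40, f(2) = 116, f(-2) = -96, f(5) = 380, f(-5) = -360, f(10) = 1500, f(-10) = -1480; none is 0, so f has no rational root and is therefore irreducible over Q (a cubic with no linear factor over a field is irreducible). For an irreducible cubic, the Galois group is A_3 or S_3 according as the discriminant disc(f) = -4a^3 - 27b^2 = -4·(49)^3 - 27·(10)^2 = -473296 is or is not a square in Q. Here disc(f) = -473296 is not a perfect square in Q, so the Galois group of f over Q is not contained in A_3 and must be all of S_3. The splitting field has degree |S_3| = 6 over Q, so [K : Q] = 6.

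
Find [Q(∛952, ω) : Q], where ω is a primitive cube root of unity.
[Q(∛952, ω) : Q] = 6

[Q(∛952):Q] = 3 (min poly x^3 - 952, irreducible since 952 is not a perfect cube). [Q(ω):Q] = 2 (min poly x^2 + x + 1). Since Q(∛952) ⊂ R and ω ∉ R, we have ω ∉ Q(∛952), so x^2 + x + 1 remains irreducible over Q(∛952) and [Q(∛952, ω) : Q(∛952)] = 2. By the tower law, [Q(∛952, ω) : Q] = 3 · 2 = 6. (In fact Q(∛952, ω) is the splitting field of x^3 - 952 over Q.)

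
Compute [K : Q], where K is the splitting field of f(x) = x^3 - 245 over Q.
[K : Q] = 6

The roots of x^3 - 245 are ∛245, ω∛245, ω^2∛245 where ω = e^(2πi/3) is a primitive cube root of unity, so K = Q(∛245, ω). Now [Q(∛245):Q] = 3 (since 245 is not a perfect cube, x^3 - 245 is irreducible) and [Q(ω):Q] = 2. Both 2 and 3 divide [K:Q], and [K:Q] ≤ 3·2 = 6, so [K:Q] = 6. (Equivalently: Q(∛245) ⊂ R but ω ∉ R, so [K : Q(∛245)] = 2.)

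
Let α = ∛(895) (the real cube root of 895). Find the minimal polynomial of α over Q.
m_α(x) = x^3 - 895

α satisfies α^3 = 895, so x^3 - 895 annihilates α. By the rational root test, a rational root p/q (in lowest terms) of x^3 - 895 would satisfy p^3 = 895 q^3, forcing q = 1 and p^3 = 895; but 895 is not a perfect cube, contradiction. A monic cubic over Q with no rational root is irreducible (any nontrivial factorization would include a linear factor). Hence x^3 - 895 is the minimal polynomial of α, and in particular [Q(α):Q] = 3.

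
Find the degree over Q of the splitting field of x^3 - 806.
[K : Q] = 6

The roots of x^3 - 806 are ∛806, ω∛806, ω^2∛806 where ω = e^(2πi/3) is a primitive cube root of unity, so K = Q(∛806, ω). Now [Q(∛806):Q] = 3 (since 806 is not a perfect cube, x^3 - 806 is irreducible) and [Q(ω):Q] = 2. Both 2 and 3 divide [K:Q], and [K:Q] ≤ 3·2 = 6, so [K:Q] = 6. (Equivalently: Q(∛806) ⊂ R but ω ∉ R, so [K : Q(∛806)] = 2.)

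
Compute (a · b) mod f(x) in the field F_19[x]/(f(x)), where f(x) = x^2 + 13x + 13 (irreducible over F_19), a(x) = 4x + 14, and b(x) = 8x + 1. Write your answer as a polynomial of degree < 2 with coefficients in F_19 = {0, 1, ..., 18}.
a · b ≡ 4x + 16 (mod f(x))

Multiply in F_19[x]: a(x)·b(x) = (4x + 14)·(8x + 1) = 13x^2 + 2x + 14. This has degree ≥ 2, so divide by f(x) over F_19: 13x^2 + 2x + 14 = (13)·(x^2 + 13x + 13) + (4x + 16). Hence a·b ≡ 4x + 16 (mod f). (F_19[x]/(f) is a field with 19^2 = 361 elements since f is irreducible of degree 2.)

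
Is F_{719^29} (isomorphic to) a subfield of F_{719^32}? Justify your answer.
No: F_{719^29} is not a subfield of F_{719^32}

F_{p^m} embeds in F_{p^n} iff m | n. Here 29 ∤ 32 (since 32 = 1·29 + 3 with remainder 3 ≠ 0), so F_{719^29} is not a subfield of F_{719^32}. Equivalently: if it were, the tower law would give 29 = [F_{719^29}:F_719] dividing [F_{719^32}:F_719] = 32, contradiction.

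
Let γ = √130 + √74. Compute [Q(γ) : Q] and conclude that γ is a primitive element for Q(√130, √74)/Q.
[Q(γ) : Q] = 4 (equivalently, Q(γ) = Q(√130, √74))

Obviously Q(γ) ⊆ Q(√130, √74), and [Q(√130, √74):Q] = 4 (since 130, 74 are distinct squarefree integers > 1 with 9620 not a perfect square). To show equality we compute the minimal polynomial of γ. From γ = √130 + √74: γ^2 = 130 + 2√(9620) + 74 = 204 + 2√(9620), so γ^2 - 204 = 2√(9620); squaring, (γ^2 - 204)^2 = 4·9620, i.e. γ^4 - 408γ^2 + 41616 - 38480 = 0, i.e. γ^4 - 408γ^2 + 3136 = 0. So γ is a root of x^4 - 408x^2 + 3136. This polynomial is irreducible over Q: it has no rational root (each ±√130 ± √74 is irrational), and any factorization into two quadratics over Q would force √(9620) ∈ Q (pairing opposite roots) or √130, √74 ∈ Q (other pairings), all impossible. Hence [Q(γ):Q] = 4 = [Q(√130, √74):Q], so Q(γ) = Q(√130, √74).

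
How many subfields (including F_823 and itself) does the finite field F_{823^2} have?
F_{823^2} has 2 subfields

The subfields of F_{p^n} are exactly the fields F_{p^d} for d | n (each is the fixed field of the unique index-d subgroup of Gal(F_{p^n}/F_p) ≅ Z/nZ). The divisors of n = 2 are {1, 2}, giving 2 subfields: F_{823^1}, F_{823^2}.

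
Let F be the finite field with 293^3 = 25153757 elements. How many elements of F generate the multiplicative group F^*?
There are φ(25153756) = 12404448 primitive elements

F_q^* is cyclic of order q - 1 = 25153756. A cyclic group of order m has exactly φ(m) generators. Here m = 25153756 = 2^2 · 73 · 86143, so the number of primitive elements is φ(25153756) = 12404448.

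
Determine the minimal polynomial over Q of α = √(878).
m_α(x) = x^2 - 878

α satisfies α^2 - 878 = 0, so x^2 - 878 annihilates α. Since d = 878 is squarefree and ≠ 1, it is not a perfect square in Q, so x^2 - 878 has no rational root and is therefore irreducible over Q (a degree-2 polynomial over a field is irreducible iff it has no root). Hence m_α(x) = x^2 - 878.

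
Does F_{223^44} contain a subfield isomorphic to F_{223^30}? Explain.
No: F_{223^30} is not a subfield of F_{223^44}

F_{p^m} embeds in F_{p^n} iff m | n. Here 30 ∤ 44 (since 44 = 1·30 + 14 with remainder 14 ≠ 0), so F_{223^30} is not a subfield of F_{223^44}. Equivalently: if it were, the tower law would give 30 = [F_{223^30}:F_223] dividing [F_{223^44}:F_223] = 44, contradiction.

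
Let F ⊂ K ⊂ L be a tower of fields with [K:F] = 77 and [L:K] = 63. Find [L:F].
[L:F] = 4851

The tower law says that for any tower of field extensions F ⊂ K ⊂ L with finite degrees, [L:F] = [L:K] · [K:F]. Here this gives [L:F] = 63 · 77 = 4851.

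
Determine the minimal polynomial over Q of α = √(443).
m_α(x) = x^2 - 443

α satisfies α^2 - 443 = 0, so x^2 - 443 annihilates α. Since d = 443 is squarefree and ≠ 1, it is not a perfect square in Q, so x^2 - 443 has no rational root and is therefore irreducible over Q (a degree-2 polynomial over a field is irreducible iff it has no root). Hence m_α(x) = x^2 - 443.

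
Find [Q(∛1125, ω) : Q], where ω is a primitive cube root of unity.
[Q(∛1125, ω) : Q] = 6

[Q(∛1125):Q] = 3 (min poly x^3 - 1125, irreducible since 1125 is not a perfect cube). [Q(ω):Q] = 2 (min poly x^2 + x + 1). Since Q(∛1125) ⊂ R and ω ∉ R, we have ω ∉ Q(∛1125), so x^2 + x + 1 remains irreducible over Q(∛1125) and [Q(∛1125, ω) : Q(∛1125)] = 2. By the tower law, [Q(∛1125, ω) : Q] = 3 · 2 = 6. (In fact Q(∛1125, ω) is the splitting field of x^3 - 1125 over Q.)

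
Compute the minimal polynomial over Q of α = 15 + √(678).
m_α(x) = x^2 - 30x - 453

From α - 15 = √(678), squaring gives (α - 15)^2 = 678, i.e. α^2 - 30α + 225 = 678, so α^2 - 30α - 453 = 0. The discriminant of x^2 - 30x - 453 is (-30)^2 - 4·(-453) = 900 + 1812 = 2712, and 4·(678) is not a perfect square in Q since 678 is squarefree and ≠ 1. Hence x^2 - 30x - 453 is irreducible over Q and is the minimal polynomial of α.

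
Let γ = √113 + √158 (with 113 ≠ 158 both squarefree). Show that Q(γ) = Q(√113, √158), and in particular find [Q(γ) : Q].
[Q(γ) : Q] = 4 (equivalently, Q(γ) = Q(√113, √158))

Obviously Q(γ) ⊆ Q(√113, √158), and [Q(√113, √158):Q] = 4 (since 113, 158 are distinct squarefree integers > 1 with 17854 not a perfect square). To show equality we compute the minimal polynomial of γ. From γ = √113 + √158: γ^2 = 113 + 2√(17854) + 158 = 271 + 2√(17854), so γ^2 - 271 = 2√(17854); squaring, (γ^2 - 271)^2 = 4·17854, i.e. γ^4 - 542γ^2 + 73441 - 71416 = 0, i.e. γ^4 - 542γ^2 + 2025 = 0. So γ is a root of x^4 - 542x^2 + 2025. This polynomial is irreducible over Q: it has no rational root (each ±√113 ± √158 is irrational), and any factorization into two quadratics over Q would force √(17854) ∈ Q (pairing opposite roots) or √113, √158 ∈ Q (other pairings), all impossible. Hence [Q(γ):Q] = 4 = [Q(√113, √158):Q], so Q(γ) = Q(√113, √158).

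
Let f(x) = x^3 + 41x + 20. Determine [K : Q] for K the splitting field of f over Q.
[K : Q] = 6

By the rational root test, any rational root of the monic integer polynomial f(x) = x^3 + 41x + 20 must be an integer dividing the constant term 20, i.e. one of ±{1, 2, 4, 5, 10, 20}. Evaluating: f(1) = 62, f(-1) = -22, f(2) = 110, f(-2) = -70, f(4) = 248, f(-4) = -208, f(5) = 350, f(-5) = -310, f(10) = 1430, f(-10) = -1390, f(20) = 8840, f(-20) = -8800; none is 0, so f has no rational root and is therefore irreducible over Q (a cubic with no linear factor over a field is irreducible). For an irreducible cubic, the Galois group is A_3 or S_3 according as the discriminant disc(f) = -4a^3 - 27b^2 = -4·(41)^3 - 27·(20)^2 = -286484 is or is not a square in Q. Here disc(f) = -286484 is not a perfect square in Q, so the Galois group of f over Q is not contained in A_3 and must be all of S_3. The splitting field has degree |S_3| = 6 over Q, so [K : Q] = 6.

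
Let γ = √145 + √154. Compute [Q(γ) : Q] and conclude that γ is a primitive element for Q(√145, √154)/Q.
[Q(γ) : Q] = 4 (equivalently, Q(γ) = Q(√145, √154))

Obviously Q(γ) ⊆ Q(√145, √154), and [Q(√145, √154):Q] = 4 (since 145, 154 are distinct squarefree integers > 1 with 22330 not a perfect square). To show equality we compute the minimal polynomial of γ. From γ = √145 + √154: γ^2 = 145 + 2√(22330) + 154 = 299 + 2√(22330), so γ^2 - 299 = 2√(22330); squaring, (γ^2 - 299)^2 = 4·22330, i.e. γ^4 - 598γ^2 + 89401 - 89320 = 0, i.e. γ^4 - 598γ^2 + 81 = 0. So γ is a root of x^4 - 598x^2 + 81. This polynomial is irreducible over Q: it has no rational root (each ±√145 ± √154 is irrational), and any factorization into two quadratics over Q would force √(22330) ∈ Q (pairing opposite roots) or √145, √154 ∈ Q (other pairings), all impossible. Hence [Q(γ):Q] = 4 = [Q(√145, √154):Q], so Q(γ) = Q(√145, √154).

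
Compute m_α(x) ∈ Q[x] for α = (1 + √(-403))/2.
m_α(x) = x^2 - x + 101

From 2α - 1 = √(-403), squaring gives (2α - 1)^2 = -403, i.e. 4α^2 - 4α + 1 = -403, so α^2 - α + (1 + 403)/4 = 0. Since -403 ≡ 1 (mod 4), (1 + 403)/4 = 101 ∈ Z. The polynomial x^2 - x + 101 has discriminant 1 - 4·(101) = -403, which is not a perfect square in Q (d = -403 is squarefree and ≠ 1), so x^2 - x + 101 is irreducible over Q. It is the minimal polynomial of α.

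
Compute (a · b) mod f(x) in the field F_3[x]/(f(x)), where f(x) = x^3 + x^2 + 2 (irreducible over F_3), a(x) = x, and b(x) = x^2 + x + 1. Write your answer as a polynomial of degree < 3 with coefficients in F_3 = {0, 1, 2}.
a · b ≡ x + 1 (mod f(x))

Multiply in F_3[x]: a(x)·b(x) = (x)·(x^2 + x + 1) = x^3 + x^2 + x. This has degree ≥ 3, so divide by f(x) over F_3: x^3 + x^2 + x = (1)·(x^3 + x^2 + 2) + (x + 1). Hence a·b ≡ x + 1 (mod f). (F_3[x]/(f) is a field with 3^3 = 27 elements since f is irreducible of degree 3.)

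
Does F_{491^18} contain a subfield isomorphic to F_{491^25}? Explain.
No: F_{491^25} is not a subfield of F_{491^18}

F_{p^m} embeds in F_{p^n} iff m | n. Here 25 ∤ 18 (since 18 = 0·25 + 18 with remainder 18 ≠ 0), so F_{491^25} is not a subfield of F_{491^18}. Equivalently: if it were, the tower law would give 25 = [F_{491^25}:F_491] dividing [F_{491^18}:F_491] = 18, contradiction.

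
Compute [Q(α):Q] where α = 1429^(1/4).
[Q(α):Q] = 4

α is a root of x^4 - 1429. By Eisenstein's criterion at the prime p = 1429 (which divides the constant term 1429 but p^2 = 2042041 does not, since 1429 is squarefree), x^4 - 1429 is irreducible over Q. Hence [Q(α):Q] = 4.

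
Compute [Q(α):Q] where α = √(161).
[Q(α):Q] = 2

[Q(α):Q] equals the degree of the minimal polynomial of α. Here α^2 = 161 and x^2 - 161 is irreducible (d = 161 is squarefree, ≠ 1, hence not a square), so deg(m_α) = 2. Thus [Q(α):Q] = 2.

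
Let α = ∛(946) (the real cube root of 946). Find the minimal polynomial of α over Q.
m_α(x) = x^3 - 946

α satisfies α^3 = 946, so x^3 - 946 annihilates α. By the rational root test, a rational root p/q (in lowest terms) of x^3 - 946 would satisfy p^3 = 946 q^3, forcing q = 1 and p^3 = 946; but 946 is not a perfect cube, contradiction. A monic cubic over Q with no rational root is irreducible (any nontrivial factorization would include a linear factor). Hence x^3 - 946 is the minimal polynomial of α, and in particular [Q(α):Q] = 3.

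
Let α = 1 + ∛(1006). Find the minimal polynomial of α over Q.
m_α(x) = x^3 - 3x^2 + 3x - 1007

Set β = α - 1 = ∛(1006), so β^3 = 1006. Then (α - 1)^3 - 1006 = 0, i.e. α is a root of g(x) = (x - 1)^3 - 1006 = x^3 - 3x^2 + 3x - 1007. Since g(x) = h(x - 1) where h(x) = x^3 - 1006, and h is irreducible over Q (because 1006 is not a perfect cube, so h has no rational root, and a monic cubic with no rational root is irreducible), g is also irreducible (irreducibility is preserved under the substitution x → x - 1). Hence m_α(x) = x^3 - 3x^2 + 3x - 1007.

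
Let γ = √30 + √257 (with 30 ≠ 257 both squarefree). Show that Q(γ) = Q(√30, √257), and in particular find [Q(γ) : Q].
[Q(γ) : Q] = 4 (equivalently, Q(γ) = Q(√30, √257))

Obviously Q(γ) ⊆ Q(√30, √257), and [Q(√30, √257):Q] = 4 (since 30, 257 are distinct squarefree integers > 1 with 7710 not a perfect square). To show equality we compute the minimal polynomial of γ. From γ = √30 + √257: γ^2 = 30 + 2√(7710) + 257 = 287 + 2√(7710), so γ^2 - 287 = 2√(7710); squaring, (γ^2 - 287)^2 = 4·7710, i.e. γ^4 - 574γ^2 + 82369 - 30840 = 0, i.e. γ^4 - 574γ^2 + 51529 = 0. So γ is a root of x^4 - 574x^2 + 51529. This polynomial is irreducible over Q: it has no rational root (each ±√30 ± √257 is irrational), and any factorization into two quadratics over Q would force √(7710) ∈ Q (pairing opposite roots) or √30, √257 ∈ Q (other pairings), all impossible. Hence [Q(γ):Q] = 4 = [Q(√30, √257):Q], so Q(γ) = Q(√30, √257).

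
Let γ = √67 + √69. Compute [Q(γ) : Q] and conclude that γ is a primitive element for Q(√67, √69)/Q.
[Q(γ) : Q] = 4 (equivalently, Q(γ) = Q(√67, √69))

Obviously Q(γ) ⊆ Q(√67, √69), and [Q(√67, √69):Q] = 4 (since 67, 69 are distinct squarefree integers > 1 with 4623 not a perfect square). To show equality we compute the minimal polynomial of γ. From γ = √67 + √69: γ^2 = 67 + 2√(4623) + 69 = 136 + 2√(4623), so γ^2 - 136 = 2√(4623); squaring, (γ^2 - 136)^2 = 4·4623, i.e. γ^4 - 272γ^2 + 18496 - 18492 = 0, i.e. γ^4 - 272γ^2 + 4 = 0. So γ is a root of x^4 - 272x^2 + 4. This polynomial is irreducible over Q: it has no rational root (each ±√67 ± √69 is irrational), and any factorization into two quadratics over Q would force √(4623) ∈ Q (pairing opposite roots) or √67, √69 ∈ Q (other pairings), all impossible. Hence [Q(γ):Q] = 4 = [Q(√67, √69):Q], so Q(γ) = Q(√67, √69).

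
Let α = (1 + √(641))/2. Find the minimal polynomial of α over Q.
m_α(x) = x^2 - x - 160

From 2α - 1 = √(641), squaring gives (2α - 1)^2 = 641, i.e. 4α^2 - 4α + 1 = 641, so α^2 - α + (1 - 641)/4 = 0. Since 641 ≡ 1 (mod 4), (1 - 641)/4 = -160 ∈ Z. The polynomial x^2 - x - 160 has discriminant 1 - 4·(-160) = 641, which is not a perfect square in Q (d = 641 is squarefree and ≠ 1), so x^2 - x - 160 is irreducible over Q. It is the minimal polynomial of α.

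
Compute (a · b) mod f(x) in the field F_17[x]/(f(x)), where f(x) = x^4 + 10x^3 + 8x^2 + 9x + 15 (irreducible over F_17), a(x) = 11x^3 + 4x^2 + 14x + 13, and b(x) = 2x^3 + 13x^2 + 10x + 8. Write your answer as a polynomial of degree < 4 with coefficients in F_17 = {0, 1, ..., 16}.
a · b ≡ 8x^3 + 15x^2 + 7x + 16 (mod f(x))

Multiply in F_17[x]: a(x)·b(x) = (11x^3 + 4x^2 + 14x + 13)·(2x^3 + 13x^2 + 10x + 8) = 5x^6 + 15x^5 + 3x^4 + 13x^3 + x^2 + 4x + 2. This has degree ≥ 4, so divide by f(x) over F_17: 5x^6 + 15x^5 + 3x^4 + 13x^3 + x^2 + 4x + 2 = (5x^2 + 16x + 7)·(x^4 + 10x^3 + 8x^2 + 9x + 15) + (8x^3 + 15x^2 + 7x + 16). Hence a·b ≡ 8x^3 + 15x^2 + 7x + 16 (mod f). (F_17[x]/(f) is a field with 17^4 = 83521 elements since f is irreducible of degree 4.)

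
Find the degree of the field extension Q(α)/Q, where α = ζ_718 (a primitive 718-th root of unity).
[Q(α):Q] = 358

The minimal polynomial of ζ_718 over Q is the 718-th cyclotomic polynomial Φ_718(x), which is irreducible over Q and has degree φ(718) = 358. Hence [Q(α):Q] = φ(718) = 358.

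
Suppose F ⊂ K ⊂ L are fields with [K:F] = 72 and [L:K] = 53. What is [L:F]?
[L:F] = 3816

The tower law says that for any tower of field extensions F ⊂ K ⊂ L with finite degrees, [L:F] = [L:K] · [K:F]. Here this gives [L:F] = 53 · 72 = 3816.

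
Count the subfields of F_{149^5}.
F_{149^5} has 2 subfields

The subfields of F_{p^n} are exactly the fields F_{p^d} for d | n (each is the fixed field of the unique index-d subgroup of Gal(F_{p^n}/F_p) ≅ Z/nZ). The divisors of n = 5 are {1, 5}, giving 2 subfields: F_{149^1}, F_{149^5}.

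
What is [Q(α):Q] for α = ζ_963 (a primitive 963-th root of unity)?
[Q(α):Q] = 636

The minimal polynomial of ζ_963 over Q is the 963-th cyclotomic polynomial Φ_963(x), which is irreducible over Q and has degree φ(963) = 636. Hence [Q(α):Q] = φ(963) = 636.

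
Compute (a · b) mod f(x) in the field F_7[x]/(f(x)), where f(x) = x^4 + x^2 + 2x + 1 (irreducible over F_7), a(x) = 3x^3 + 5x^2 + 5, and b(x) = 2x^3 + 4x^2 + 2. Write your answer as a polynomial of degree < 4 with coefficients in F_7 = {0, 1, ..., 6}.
a · b ≡ 3x^3 + x^2 + 6x + 3 (mod f(x))

Multiply in F_7[x]: a(x)·b(x) = (3x^3 + 5x^2 + 5)·(2x^3 + 4x^2 + 2) = 6x^6 + x^5 + 6x^4 + 2x^3 + 2x^2 + 3. This has degree ≥ 4, so divide by f(x) over F_7: 6x^6 + x^5 + 6x^4 + 2x^3 + 2x^2 + 3 = (6x^2 + x)·(x^4 + x^2 + 2x + 1) + (3x^3 + x^2 + 6x + 3). Hence a·b ≡ 3x^3 + x^2 + 6x + 3 (mod f). (F_7[x]/(f) is a field with 7^4 = 2401 elements since f is irreducible of degree 4.)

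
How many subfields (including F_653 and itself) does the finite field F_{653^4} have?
F_{653^4} has 3 subfields

The subfields of F_{p^n} are exactly the fields F_{p^d} for d | n (each is the fixed field of the unique index-d subgroup of Gal(F_{p^n}/F_p) ≅ Z/nZ). The divisors of n = 4 are {1, 2, 4}, giving 3 subfields: F_{653^1}, F_{653^2}, F_{653^4}.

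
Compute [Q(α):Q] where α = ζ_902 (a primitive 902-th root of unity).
[Q(α):Q] = 400

The minimal polynomial of ζ_902 over Q is the 902-th cyclotomic polynomial Φ_902(x), which is irreducible over Q and has degree φ(902) = 400. Hence [Q(α):Q] = φ(902) = 400.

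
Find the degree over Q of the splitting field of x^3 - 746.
[K : Q] = 6

The roots of x^3 - 746 are ∛746, ω∛746, ω^2∛746 where ω = e^(2πi/3) is a primitive cube root of unity, so K = Q(∛746, ω). Now [Q(∛746):Q] = 3 (since 746 is not a perfect cube, x^3 - 746 is irreducible) and [Q(ω):Q] = 2. Both 2 and 3 divide [K:Q], and [K:Q] ≤ 3·2 = 6, so [K:Q] = 6. (Equivalently: Q(∛746) ⊂ R but ω ∉ R, so [K : Q(∛746)] = 2.)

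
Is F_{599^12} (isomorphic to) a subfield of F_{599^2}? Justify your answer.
No: F_{599^12} is not a subfield of F_{599^2}

F_{p^m} embeds in F_{p^n} iff m | n. Here 12 ∤ 2 (since 2 = 0·12 + 2 with remainder 2 ≠ 0), so F_{599^12} is not a subfield of F_{599^2}. Equivalently: if it were, the tower law would give 12 = [F_{599^12}:F_599] dividing [F_{599^2}:F_599] = 2, contradiction.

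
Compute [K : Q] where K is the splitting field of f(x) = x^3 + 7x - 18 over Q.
[K : Q] = 6

By the rational root test, any rational root of the monic integer polynomial f(x) = x^3 + 7x - 18 must be an integer dividing the constant term -18, i.e. one of ±{1, 2, 3, 6, 9, 18}. Evaluating: f(1) = -10, f(-1) = -26, f(2) = 4, f(-2) = -40, f(3) = 30, f(-3) = -66, f(6) = 240, f(-6) = -276, f(9) = 774, f(-9) = -810, f(18) = 5940, f(-18) = -5976; none is 0, so f has no rational root and is therefore irreducible over Q (a cubic with no linear factor over a field is irreducible). For an irreducible cubic, the Galois group is A_3 or S_3 according as the discriminant disc(f) = -4a^3 - 27b^2 = -4·(7)^3 - 27·(-18)^2 = -10120 is or is not a square in Q. Here disc(f) = -10120 is not a perfect square in Q, so the Galois group of f over Q is not contained in A_3 and must be all of S_3. The splitting field has degree |S_3| = 6 over Q, so [K : Q] = 6.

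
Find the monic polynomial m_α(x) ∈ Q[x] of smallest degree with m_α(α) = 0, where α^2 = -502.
m_α(x) = x^2 + 502

α satisfies α^2 + 502 = 0, so x^2 + 502 annihilates α. Since d = -502 is squarefree and ≠ 1, it is not a perfect square in Q, so x^2 + 502 has no rational root and is therefore irreducible over Q (a degree-2 polynomial over a field is irreducible iff it has no root). Hence m_α(x) = x^2 + 502.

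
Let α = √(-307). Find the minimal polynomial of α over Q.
m_α(x) = x^2 + 307

α satisfies α^2 + 307 = 0, so x^2 + 307 annihilates α. Since d = -307 is squarefree and ≠ 1, it is not a perfect square in Q, so x^2 + 307 has no rational root and is therefore irreducible over Q (a degree-2 polynomial over a field is irreducible iff it has no root). Hence m_α(x) = x^2 + 307.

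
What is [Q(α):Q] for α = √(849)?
[Q(α):Q] = 2

[Q(α):Q] equals the degree of the minimal polynomial of α. Here α^2 = 849 and x^2 - 849 is irreducible (d = 849 is squarefree, ≠ 1, hence not a square), so deg(m_α) = 2. Thus [Q(α):Q] = 2.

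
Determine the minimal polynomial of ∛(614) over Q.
m_α(x) = x^3 - 614

α satisfies α^3 = 614, so x^3 - 614 annihilates α. By the rational root test, a rational root p/q (in lowest terms) of x^3 - 614 would satisfy p^3 = 614 q^3, forcing q = 1 and p^3 = 614; but 614 is not a perfect cube, contradiction. A monic cubic over Q with no rational root is irreducible (any nontrivial factorization would include a linear factor). Hence x^3 - 614 is the minimal polynomial of α, and in particular [Q(α):Q] = 3.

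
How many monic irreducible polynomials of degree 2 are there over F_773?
There are 298378 monic irreducible polynomials of degree 2 over F_773

Each element of F_{773^2} that lies in no proper subfield is a root of exactly one monic irreducible of degree 2 over F_773, and each such polynomial has 2 distinct roots in F_{773^2}. By Möbius inversion the count is N_773(2) = (1/2) Σ_{d|2} μ(2/d) · 773^d = (1/2)(μ(2)·773^1 + μ(1)·773^2) = 596756/2 = 298378.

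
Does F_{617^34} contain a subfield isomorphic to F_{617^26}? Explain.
No: F_{617^26} is not a subfield of F_{617^34}

F_{p^m} embeds in F_{p^n} iff m | n. Here 26 ∤ 34 (since 34 = 1·26 + 8 with remainder 8 ≠ 0), so F_{617^26} is not a subfield of F_{617^34}. Equivalently: if it were, the tower law would give 26 = [F_{617^26}:F_617] dividing [F_{617^34}:F_617] = 34, contradiction.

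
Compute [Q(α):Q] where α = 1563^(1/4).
[Q(α):Q] = 4

α is a root of x^4 - 1563. By Eisenstein's criterion at the prime p = 3 (which divides the constant term 1563 but p^2 = 9 does not, since 1563 is squarefree), x^4 - 1563 is irreducible over Q. Hence [Q(α):Q] = 4.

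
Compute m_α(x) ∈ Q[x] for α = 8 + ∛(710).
m_α(x) = x^3 - 24x^2 + 192x - 1222

Set β = α - 8 = ∛(710), so β^3 = 710. Then (α - 8)^3 - 710 = 0, i.e. α is a root of g(x) = (x - 8)^3 - 710 = x^3 - 24x^2 + 192x - 1222. Since g(x) = h(x - 8) where h(x) = x^3 - 710, and h is irreducible over Q (because 710 is not a perfect cube, so h has no rational root, and a monic cubic with no rational root is irreducible), g is also irreducible (irreducibility is preserved under the substitution x → x - 8). Hence m_α(x) = x^3 - 24x^2 + 192x - 1222.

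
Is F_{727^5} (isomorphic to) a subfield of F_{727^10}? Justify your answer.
Yes: F_{727^5} is a subfield of F_{727^10}

F_{p^m} embeds in F_{p^n} iff m | n (since F_{p^n} is the splitting field of x^(p^n) - x, and F_{p^m} ⊂ F_{p^n} forces p^n to be a power of p^m, i.e. m | n; conversely if m | n then every root of x^(p^m) - x is a root of x^(p^n) - x). Here 5 | 10 (since 10 = 2·5), so F_{727^5} is a subfield of F_{727^10}, and [F_{727^10} : F_{727^5}] = 10/5 = 2.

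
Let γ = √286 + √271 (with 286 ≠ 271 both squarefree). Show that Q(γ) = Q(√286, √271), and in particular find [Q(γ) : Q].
[Q(γ) : Q] = 4 (equivalently, Q(γ) = Q(√286, √271))

Obviously Q(γ) ⊆ Q(√286, √271), and [Q(√286, √271):Q] = 4 (since 286, 271 are distinct squarefree integers > 1 with 77506 not a perfect square). To show equality we compute the minimal polynomial of γ. From γ = √286 + √271: γ^2 = 286 + 2√(77506) + 271 = 557 + 2√(77506), so γ^2 - 557 = 2√(77506); squaring, (γ^2 - 557)^2 = 4·77506, i.e. γ^4 - 1114γ^2 + 310249 - 310024 = 0, i.e. γ^4 - 1114γ^2 + 225 = 0. So γ is a root of x^4 - 1114x^2 + 225. This polynomial is irreducible over Q: it has no rational root (each ±√286 ± √271 is irrational), and any factorization into two quadratics over Q would force √(77506) ∈ Q (pairing opposite roots) or √286, √271 ∈ Q (other pairings), all impossible. Hence [Q(γ):Q] = 4 = [Q(√286, √271):Q], so Q(γ) = Q(√286, √271).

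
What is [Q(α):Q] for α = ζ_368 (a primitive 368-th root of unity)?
[Q(α):Q] = 176

The minimal polynomial of ζ_368 over Q is the 368-th cyclotomic polynomial Φ_368(x), which is irreducible over Q and has degree φ(368) = 176. Hence [Q(α):Q] = φ(368) = 176.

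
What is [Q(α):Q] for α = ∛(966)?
[Q(α):Q] = 3

The minimal polynomial of α is x^3 - 966, irreducible over Q since 966 is not a perfect cube (so x^3 - 966 has no rational root). Hence [Q(α):Q] = deg(m_α) = 3.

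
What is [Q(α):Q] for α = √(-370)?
[Q(α):Q] = 2

[Q(α):Q] equals the degree of the minimal polynomial of α. Here α^2 = -370 and x^2 + 370 is irreducible (d = -370 is squarefree, ≠ 1, hence not a square), so deg(m_α) = 2. Thus [Q(α):Q] = 2.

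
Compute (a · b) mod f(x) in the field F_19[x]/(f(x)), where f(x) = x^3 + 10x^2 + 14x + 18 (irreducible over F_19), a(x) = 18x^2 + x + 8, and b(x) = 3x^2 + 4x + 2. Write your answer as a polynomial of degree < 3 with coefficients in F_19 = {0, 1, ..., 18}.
a · b ≡ 6x^2 + 5x + 7 (mod f(x))

Multiply in F_19[x]: a(x)·b(x) = (18x^2 + x + 8)·(3x^2 + 4x + 2) = 16x^4 + 18x^3 + 7x^2 + 15x + 16. This has degree ≥ 3, so divide by f(x) over F_19: 16x^4 + 18x^3 + 7x^2 + 15x + 16 = (16x + 10)·(x^3 + 10x^2 + 14x + 18) + (6x^2 + 5x + 7). Hence a·b ≡ 6x^2 + 5x + 7 (mod f). (F_19[x]/(f) is a field with 19^3 = 6859 elements since f is irreducible of degree 3.)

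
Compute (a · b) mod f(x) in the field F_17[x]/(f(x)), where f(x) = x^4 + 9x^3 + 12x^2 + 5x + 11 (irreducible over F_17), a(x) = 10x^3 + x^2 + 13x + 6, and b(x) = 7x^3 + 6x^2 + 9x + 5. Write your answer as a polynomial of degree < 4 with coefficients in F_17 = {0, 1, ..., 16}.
a · b ≡ 9x^3 + 14x^2 + x + 11 (mod f(x))

Multiply in F_17[x]: a(x)·b(x) = (10x^3 + x^2 + 13x + 6)·(7x^3 + 6x^2 + 9x + 5) = 2x^6 + 16x^5 + 9x^3 + 5x^2 + 13. This has degree ≥ 4, so divide by f(x) over F_17: 2x^6 + 16x^5 + 9x^3 + 5x^2 + 13 = (2x^2 + 15x + 11)·(x^4 + 9x^3 + 12x^2 + 5x + 11) + (9x^3 + 14x^2 + x + 11). Hence a·b ≡ 9x^3 + 14x^2 + x + 11 (mod f). (F_17[x]/(f) is a field with 17^4 = 83521 elements since f is irreducible of degree 4.)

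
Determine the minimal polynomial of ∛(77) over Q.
m_α(x) = x^3 - 77

α satisfies α^3 = 77, so x^3 - 77 annihilates α. By the rational root test, a rational root p/q (in lowest terms) of x^3 - 77 would satisfy p^3 = 77 q^3, forcing q = 1 and p^3 = 77; but 77 is not a perfect cube, contradiction. A monic cubic over Q with no rational root is irreducible (any nontrivial factorization would include a linear factor). Hence x^3 - 77 is the minimal polynomial of α, and in particular [Q(α):Q] = 3.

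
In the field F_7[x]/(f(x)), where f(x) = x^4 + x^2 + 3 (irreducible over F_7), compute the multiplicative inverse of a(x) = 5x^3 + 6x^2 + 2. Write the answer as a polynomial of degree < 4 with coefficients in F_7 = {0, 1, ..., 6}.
a(x)^(-1) ≡ x^3 + 2x^2 + 3x + 2 (mod f(x))

Since f is irreducible over F_7, F_7[x]/(f) is a field and a(x) ≠ 0 has an inverse. Apply the extended Euclidean algorithm to f(x) and a(x) in F_7[x]: f(x) = (3x + 2)·a(x) + (3x^2 + x + 6);  a(x) = (4x + 3)·(3x^2 + x + 6) + (x + 5);  (3x^2 + x + 6) = (3x)·(x + 5) + (6). The last nonzero remainder is the constant 6 = gcd(f, a) in F_7. Back-substituting through the division chain expresses 6 = s(x)·a(x) + t(x)·f(x) with s(x) ≡ 6x^3 + 5x^2 + 4x + 5 (mod f), so (6x^3 + 5x^2 + 4x + 5)·a(x) ≡ 6 (mod f). Multiplying by 6^(-1) ≡ 6 in F_7 gives a(x)^(-1) ≡ 6·(6x^3 + 5x^2 + 4x + 5) ≡ x^3 + 2x^2 + 3x + 2 (mod f). Check: (5x^3 + 6x^2 + 2)·(x^3 + 2x^2 + 3x + 2) = 5x^6 + 2x^5 + 6x^4 + 2x^3 + 2x^2 + 6x + 4 ≡ 1 (mod x^4 + x^2 + 3).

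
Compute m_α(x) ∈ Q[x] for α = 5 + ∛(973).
m_α(x) = x^3 - 15x^2 + 75x - 1098

Set β = α - 5 = ∛(973), so β^3 = 973. Then (α - 5)^3 - 973 = 0, i.e. α is a root of g(x) = (x - 5)^3 - 973 = x^3 - 15x^2 + 75x - 1098. Since g(x) = h(x - 5) where h(x) = x^3 - 973, and h is irreducible over Q (because 973 is not a perfect cube, so h has no rational root, and a monic cubic with no rational root is irreducible), g is also irreducible (irreducibility is preserved under the substitution x → x - 5). Hence m_α(x) = x^3 - 15x^2 + 75x - 1098.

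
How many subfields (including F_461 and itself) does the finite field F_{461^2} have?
F_{461^2} has 2 subfields

The subfields of F_{p^n} are exactly the fields F_{p^d} for d | n (each is the fixed field of the unique index-d subgroup of Gal(F_{p^n}/F_p) ≅ Z/nZ). The divisors of n = 2 are {1, 2}, giving 2 subfields: F_{461^1}, F_{461^2}.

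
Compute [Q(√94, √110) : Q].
[Q(√94, √110) : Q] = 4

[Q(√94):Q] = 2 (min poly x^2 - 94, irreducible since 94 is squarefree > 1). For the top step, suppose √110 ∈ Q(√94), say √110 = c + d√94 with c, d ∈ Q. Squaring: 110 = c^2 + 94d^2 + 2cd√94. Since √94 ∉ Q this forces 2cd = 0. If d = 0 then √110 = c ∈ Q, contradicting 110 squarefree > 1. If c = 0 then 110 = 94d^2, so 94·110 = (94d)^2 is a perfect square in Q — but 94·110 = 10340 is not a perfect square (since 94 and 110 are distinct squarefree integers). Contradiction. Hence √110 ∉ Q(√94), so x^2 - 110 stays irreducible over Q(√94) and [Q(√94, √110) : Q(√94)] = 2. By the tower law, [Q(√94, √110) : Q] = 2 · 2 = 4.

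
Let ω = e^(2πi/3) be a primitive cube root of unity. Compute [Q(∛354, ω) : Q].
[Q(∛354, ω) : Q] = 6

[Q(∛354):Q] = 3 (min poly x^3 - 354, irreducible since 354 is not a perfect cube). [Q(ω):Q] = 2 (min poly x^2 + x + 1). Since Q(∛354) ⊂ R and ω ∉ R, we have ω ∉ Q(∛354), so x^2 + x + 1 remains irreducible over Q(∛354) and [Q(∛354, ω) : Q(∛354)] = 2. By the tower law, [Q(∛354, ω) : Q] = 3 · 2 = 6. (In fact Q(∛354, ω) is the splitting field of x^3 - 354 over Q.)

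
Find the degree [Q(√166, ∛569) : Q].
[Q(√166, ∛569) : Q] = 6

Let L = Q(√166, ∛569). Since Q(√166) ⊂ L and [Q(√166):Q] = 2, the tower law gives 2 | [L:Q]. Likewise Q(∛569) ⊂ L with [Q(∛569):Q] = 3 (because 569 is not a perfect cube), so 3 | [L:Q]. As gcd(2,3) = 1, [L:Q] is divisible by 6. Conversely L is generated over Q by √166 and ∛569, so [L:Q] ≤ 2·3 = 6. Therefore [Q(√166, ∛569) : Q] = 6.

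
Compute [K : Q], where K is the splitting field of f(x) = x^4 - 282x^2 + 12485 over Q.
[K : Q] = 4

Solving the quadratic in x^2: x^2 = (282 ± √(282^2 - 4·12485))/2 = (282 ± √29584)/2 = (282 ± 172)/2, giving x^2 = 227 or x^2 = 55. So f(x) = (x^2 - 227)(x^2 - 55) and the roots of f are ±√227, ±√55. Hence the splitting field is K = Q(√227, √55). Since 227 and 55 are distinct squarefree integers > 1, their product 12485 is not a perfect square, so √55 ∉ Q(√227). By the tower law [K:Q] = [Q(√227,√55):Q(√227)] · [Q(√227):Q] = 2 · 2 = 4.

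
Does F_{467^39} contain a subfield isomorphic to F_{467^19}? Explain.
No: F_{467^19} is not a subfield of F_{467^39}

F_{p^m} embeds in F_{p^n} iff m | n. Here 19 ∤ 39 (since 39 = 2·19 + 1 with remainder 1 ≠ 0), so F_{467^19} is not a subfield of F_{467^39}. Equivalently: if it were, the tower law would give 19 = [F_{467^19}:F_467] dividing [F_{467^39}:F_467] = 39, contradiction.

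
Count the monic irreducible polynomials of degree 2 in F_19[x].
There are 171 monic irreducible polynomials of degree 2 over F_19

Each element of F_{19^2} that lies in no proper subfield is a root of exactly one monic irreducible of degree 2 over F_19, and each such polynomial has 2 distinct roots in F_{19^2}. By Möbius inversion the count is N_19(2) = (1/2) Σ_{d|2} μ(2/d) · 19^d = (1/2)(μ(2)·19^1 + μ(1)·19^2) = 342/2 = 171.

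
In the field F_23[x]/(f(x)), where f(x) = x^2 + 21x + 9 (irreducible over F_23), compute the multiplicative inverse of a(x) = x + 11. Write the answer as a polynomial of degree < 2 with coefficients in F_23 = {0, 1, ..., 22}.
a(x)^(-1) ≡ 18x + 19 (mod f(x))

Since f is irreducible over F_23, F_23[x]/(f) is a field and a(x) ≠ 0 has an inverse. Apply the extended Euclidean algorithm to f(x) and a(x) in F_23[x]: f(x) = (x + 10)·a(x) + (14). The last nonzero remainder is the constant 14 = gcd(f, a) in F_23. Back-substituting through the division chain expresses 14 = s(x)·a(x) + t(x)·f(x) with s(x) ≡ 22x + 13 (mod f), so (22x + 13)·a(x) ≡ 14 (mod f). Multiplying by 14^(-1) ≡ 5 in F_23 gives a(x)^(-1) ≡ 5·(22x + 13) ≡ 18x + 19 (mod f). Check: (x + 11)·(18x + 19) = 18x^2 + 10x + 2 ≡ 1 (mod x^2 + 21x + 9).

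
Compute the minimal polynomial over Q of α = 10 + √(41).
m_α(x) = x^2 - 20x + 59

From α - 10 = √(41), squaring gives (α - 10)^2 = 41, i.e. α^2 - 20α + 100 = 41, so α^2 - 20α + 59 = 0. The discriminant of x^2 - 20x + 59 is (-20)^2 - 4·(59) = 400 - 236 = 164, and 4·(41) is not a perfect square in Q since 41 is squarefree and ≠ 1. Hence x^2 - 20x + 59 is irreducible over Q and is the minimal polynomial of α.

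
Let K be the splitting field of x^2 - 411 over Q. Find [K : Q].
[K : Q] = 2

f(x) = x^2 - 411 factors as (x - √411)(x + √411). The splitting field is K = Q(√411). Since 411 is squarefree and > 1, it is not a perfect square, so x^2 - 411 is irreducible over Q and [Q(√411) : Q] = 2. Hence [K : Q] = 2.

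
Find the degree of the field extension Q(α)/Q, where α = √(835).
[Q(α):Q] = 2

[Q(α):Q] equals the degree of the minimal polynomial of α. Here α^2 = 835 and x^2 - 835 is irreducible (d = 835 is squarefree, ≠ 1, hence not a square), so deg(m_α) = 2. Thus [Q(α):Q] = 2.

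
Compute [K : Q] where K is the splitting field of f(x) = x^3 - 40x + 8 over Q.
[K : Q] = 6

By the rational root test, any rational root of the monic integer polynomial f(x) = x^3 - 40x + 8 must be an integer dividing the constant term 8, i.e. one of ±{1, 2, 4, 8}. Evaluating: f(1) = -31, f(-1) = 47, f(2) = -64, f(-2) = 80, f(4) = -88, f(-4) = 104, f(8) = 200, f(-8) = -184; none is 0, so f has no rational root and is therefore irreducible over Q (a cubic with no linear factor over a field is irreducible). For an irreducible cubic, the Galois group is A_3 or S_3 according as the discriminant disc(f) = -4a^3 - 27b^2 = -4·(-40)^3 - 27·(8)^2 = 254272 is or is not a square in Q. Here disc(f) = 254272 is not a perfect square in Q, so the Galois group of f over Q is not contained in A_3 and must be all of S_3. The splitting field has degree |S_3| = 6 over Q, so [K : Q] = 6.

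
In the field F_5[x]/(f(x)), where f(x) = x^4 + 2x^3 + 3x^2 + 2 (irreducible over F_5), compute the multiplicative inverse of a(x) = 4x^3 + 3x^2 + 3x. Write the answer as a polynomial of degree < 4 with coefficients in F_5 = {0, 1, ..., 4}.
a(x)^(-1) ≡ 4x^2 + 3x + 4 (mod f(x))

Since f is irreducible over F_5, F_5[x]/(f) is a field and a(x) ≠ 0 has an inverse. Apply the extended Euclidean algorithm to f(x) and a(x) in F_5[x]: f(x) = (4x)·a(x) + (x^2 + 2);  a(x) = (4x + 3)·(x^2 + 2) + (4). The last nonzero remainder is the constant 4 = gcd(f, a) in F_5. Back-substituting through the division chain expresses 4 = s(x)·a(x) + t(x)·f(x) with s(x) ≡ x^2 + 2x + 1 (mod f), so (x^2 + 2x + 1)·a(x) ≡ 4 (mod f). Multiplying by 4^(-1) ≡ 4 in F_5 gives a(x)^(-1) ≡ 4·(x^2 + 2x + 1) ≡ 4x^2 + 3x + 4 (mod f). Check: (4x^3 + 3x^2 + 3x)·(4x^2 + 3x + 4) = x^5 + 4x^4 + 2x^3 + x^2 + 2x ≡ 1 (mod x^4 + 2x^3 + 3x^2 + 2).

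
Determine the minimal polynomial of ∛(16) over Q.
m_α(x) = x^3 - 16

α satisfies α^3 = 16, so x^3 - 16 annihilates α. By the rational root test, a rational root p/q (in lowest terms) of x^3 - 16 would satisfy p^3 = 16 q^3, forcing q = 1 and p^3 = 16; but 16 is not a perfect cube, contradiction. A monic cubic over Q with no rational root is irreducible (any nontrivial factorization would include a linear factor). Hence x^3 - 16 is the minimal polynomial of α, and in particular [Q(α):Q] = 3.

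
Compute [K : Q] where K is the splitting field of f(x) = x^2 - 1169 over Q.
[K : Q] = 2

f(x) = x^2 - 1169 factors as (x - √1169)(x + √1169). The splitting field is K = Q(√1169). Since 1169 is squarefree and > 1, it is not a perfect square, so x^2 - 1169 is irreducible over Q and [Q(√1169) : Q] = 2. Hence [K : Q] = 2.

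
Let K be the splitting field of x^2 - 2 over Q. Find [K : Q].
[K : Q] = 2

f(x) = x^2 - 2 factors as (x - √2)(x + √2). The splitting field is K = Q(√2). Since 2 is squarefree and > 1, it is not a perfect square, so x^2 - 2 is irreducible over Q and [Q(√2) : Q] = 2. Hence [K : Q] = 2.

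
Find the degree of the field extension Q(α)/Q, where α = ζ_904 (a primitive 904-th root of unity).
[Q(α):Q] = 448

The minimal polynomial of ζ_904 over Q is the 904-th cyclotomic polynomial Φ_904(x), which is irreducible over Q and has degree φ(904) = 448. Hence [Q(α):Q] = φ(904) = 448.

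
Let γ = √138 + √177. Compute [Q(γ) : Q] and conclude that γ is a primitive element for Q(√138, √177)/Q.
[Q(γ) : Q] = 4 (equivalently, Q(γ) = Q(√138, √177))

Obviously Q(γ) ⊆ Q(√138, √177), and [Q(√138, √177):Q] = 4 (since 138, 177 are distinct squarefree integers > 1 with 24426 not a perfect square). To show equality we compute the minimal polynomial of γ. From γ = √138 + √177: γ^2 = 138 + 2√(24426) + 177 = 315 + 2√(24426), so γ^2 - 315 = 2√(24426); squaring, (γ^2 - 315)^2 = 4·24426, i.e. γ^4 - 630γ^2 + 99225 - 97704 = 0, i.e. γ^4 - 630γ^2 + 1521 = 0. So γ is a root of x^4 - 630x^2 + 1521. This polynomial is irreducible over Q: it has no rational root (each ±√138 ± √177 is irrational), and any factorization into two quadratics over Q would force √(24426) ∈ Q (pairing opposite roots) or √138, √177 ∈ Q (other pairings), all impossible. Hence [Q(γ):Q] = 4 = [Q(√138, √177):Q], so Q(γ) = Q(√138, √177).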